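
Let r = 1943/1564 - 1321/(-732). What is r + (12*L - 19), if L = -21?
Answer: -19172843/71553 ≈ -267.95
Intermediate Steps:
r = 218020/71553 (r = 1943*(1/1564) - 1321*(-1/732) = 1943/1564 + 1321/732 = 218020/71553 ≈ 3.0470)
r + (12*L - 19) = 218020/71553 + (12*(-21) - 19) = 218020/71553 + (-252 - 19) = 218020/71553 - 271 = -19172843/71553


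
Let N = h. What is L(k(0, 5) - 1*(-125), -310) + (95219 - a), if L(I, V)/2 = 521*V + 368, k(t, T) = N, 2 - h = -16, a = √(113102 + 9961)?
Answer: -227065 - √123063 ≈ -2.2742e+5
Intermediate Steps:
a = √123063 ≈ 350.80
h = 18 (h = 2 - 1*(-16) = 2 + 16 = 18)
N = 18
k(t, T) = 18
L(I, V) = 736 + 1042*V (L(I, V) = 2*(521*V + 368) = 2*(368 + 521*V) = 736 + 1042*V)
L(k(0, 5) - 1*(-125), -310) + (95219 - a) = (736 + 1042*(-310)) + (95219 - √123063) = (736 - 323020) + (95219 - √123063) = -322284 + (95219 - √123063) = -227065 - √123063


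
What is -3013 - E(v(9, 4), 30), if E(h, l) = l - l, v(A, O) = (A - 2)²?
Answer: -3013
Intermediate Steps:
v(A, O) = (-2 + A)²
E(h, l) = 0
-3013 - E(v(9, 4), 30) = -3013 - 1*0 = -3013 + 0 = -3013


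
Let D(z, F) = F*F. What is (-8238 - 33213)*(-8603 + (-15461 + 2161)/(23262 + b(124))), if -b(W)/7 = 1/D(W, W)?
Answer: 25511394932876013/71535301 ≈ 3.5663e+8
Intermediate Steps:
D(z, F) = F²
b(W) = -7/W²
(-8238 - 33213)*(-8603 + (-15461 + 2161)/(23262 + b(124))) = (-8238 - 33213)*(-8603 + (-15461 + 2161)/(23262 - 7/124²)) = -41451*(-8603 - 13300/(23262 - 7*1/15376)) = -41451*(-8603 - 13300/(23262 - 7/15376)) = -41451*(-8603 - 13300/357676505/15376) = -41451*(-8603 - 13300*15376/357676505) = -41451*(-8603 - 40900160/71535301) = -41451*(-615459094663/71535301) = 25511394932876013/71535301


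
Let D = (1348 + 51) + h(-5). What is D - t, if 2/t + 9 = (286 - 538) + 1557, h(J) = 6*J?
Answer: 887111/648 ≈ 1369.0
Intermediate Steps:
t = 1/648 (t = 2/(-9 + ((286 - 538) + 1557)) = 2/(-9 + (-252 + 1557)) = 2/(-9 + 1305) = 2/1296 = 2*(1/1296) = 1/648 ≈ 0.0015432)
D = 1369 (D = (1348 + 51) + 6*(-5) = 1399 - 30 = 1369)
D - t = 1369 - 1*1/648 = 1369 - 1/648 = 887111/648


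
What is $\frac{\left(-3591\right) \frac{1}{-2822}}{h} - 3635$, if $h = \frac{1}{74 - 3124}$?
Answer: $- \frac{10605260}{1411} \approx -7516.1$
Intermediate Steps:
$h = - \frac{1}{3050}$ ($h = \frac{1}{-3050} = - \frac{1}{3050} \approx -0.00032787$)
$\frac{\left(-3591\right) \frac{1}{-2822}}{h} - 3635 = \frac{\left(-3591\right) \frac{1}{-2822}}{- \frac{1}{3050}} - 3635 = \left(-3591\right) \left(- \frac{1}{2822}\right) \left(-3050\right) - 3635 = \frac{3591}{2822} \left(-3050\right) - 3635 = - \frac{5476275}{1411} - 3635 = - \frac{10605260}{1411}$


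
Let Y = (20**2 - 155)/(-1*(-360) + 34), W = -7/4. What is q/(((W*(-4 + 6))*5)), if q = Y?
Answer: -7/197 ≈ -0.035533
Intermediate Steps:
W = -7/4 (W = -7*1/4 = -7/4 ≈ -1.7500)
Y = 245/394 (Y = (400 - 155)/(360 + 34) = 245/394 ≈ 0.62183)
q = 245/394 ≈ 0.62183
q/(((W*(-4 + 6))*5)) = 245/(394*((-7*(-4 + 6)/4*5))) = 245/(394*((-7/4*2*5))) = 245/(394*((-7/2*5))) = 245/(394*(-35/2)) = (245/394)*(-2/35) = -7/197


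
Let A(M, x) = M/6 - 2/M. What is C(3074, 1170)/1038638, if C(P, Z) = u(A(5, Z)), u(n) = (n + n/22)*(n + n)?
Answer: 3887/10282516200 ≈ 3.7802e-7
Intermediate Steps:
A(M, x) = -2/M + M/6 (A(M, x) = M*(⅙) - 2/M = M/6 - 2/M = -2/M + M/6)
u(n) = 23*n²/11 (u(n) = (n + n*(1/22))*(2*n) = (n + n/22)*(2*n) = (23*n/22)*(2*n) = 23*n²/11)
C(P, Z) = 3887/9900 (C(P, Z) = 23*(-2/5 + (⅙)*5)²/11 = 23*(-2*⅕ + ⅚)²/11 = 23*(-⅖ + ⅚)²/11 = 23*(13/30)²/11 = (23/11)*(169/900) = 3887/9900)
C(3074, 1170)/1038638 = (3887/9900)/1038638 = (3887/9900)*(1/1038638) = 3887/10282516200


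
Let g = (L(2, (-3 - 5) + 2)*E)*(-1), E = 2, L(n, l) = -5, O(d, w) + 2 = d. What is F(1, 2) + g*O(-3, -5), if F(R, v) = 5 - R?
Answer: -46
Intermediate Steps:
O(d, w) = -2 + d
g = 10 (g = -5*2*(-1) = -10*(-1) = 10)
F(1, 2) + g*O(-3, -5) = (5 - 1*1) + 10*(-2 - 3) = (5 - 1) + 10*(-5) = 4 - 50 = -46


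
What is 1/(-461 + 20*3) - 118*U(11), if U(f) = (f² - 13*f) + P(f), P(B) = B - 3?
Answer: 662451/401 ≈ 1652.0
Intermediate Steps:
P(B) = -3 + B
U(f) = -3 + f² - 12*f (U(f) = (f² - 13*f) + (-3 + f) = -3 + f² - 12*f)
1/(-461 + 20*3) - 118*U(11) = 1/(-461 + 20*3) - 118*(-3 + 11² - 12*11) = 1/(-461 + 60) - 118*(-3 + 121 - 132) = 1/(-401) - 118*(-14) = -1/401 + 1652 = 662451/401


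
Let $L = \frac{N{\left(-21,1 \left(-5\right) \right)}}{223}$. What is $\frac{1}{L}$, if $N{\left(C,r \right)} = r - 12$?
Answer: $- \frac{223}{17} \approx -13.118$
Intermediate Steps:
$N{\left(C,r \right)} = -12 + r$
$L = - \frac{17}{223}$ ($L = \frac{-12 + 1 \left(-5\right)}{223} = \left(-12 - 5\right) \frac{1}{223} = \left(-17\right) \frac{1}{223} = - \frac{17}{223} \approx -0.076233$)
$\frac{1}{L} = \frac{1}{- \frac{17}{223}} = - \frac{223}{17}$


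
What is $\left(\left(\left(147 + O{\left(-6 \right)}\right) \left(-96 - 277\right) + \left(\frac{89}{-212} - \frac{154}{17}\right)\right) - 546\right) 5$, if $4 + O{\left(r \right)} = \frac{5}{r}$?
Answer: $- \frac{2896731865}{10812} \approx -2.6792 \cdot 10^{5}$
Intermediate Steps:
$O{\left(r \right)} = -4 + \frac{5}{r}$
$\left(\left(\left(147 + O{\left(-6 \right)}\right) \left(-96 - 277\right) + \left(\frac{89}{-212} - \frac{154}{17}\right)\right) - 546\right) 5 = \left(\left(\left(147 - \left(4 - \frac{5}{-6}\right)\right) \left(-96 - 277\right) + \left(\frac{89}{-212} - \frac{154}{17}\right)\right) - 546\right) 5 = \left(\left(\left(147 + \left(-4 + 5 \left(- \frac{1}{6}\right)\right)\right) \left(-373\right) + \left(89 \left(- \frac{1}{212}\right) - \frac{154}{17}\right)\right) - 546\right) 5 = \left(\left(\left(147 - \frac{29}{6}\right) \left(-373\right) - \frac{34161}{3604}\right) - 546\right) 5 = \left(\left(\frac{853}{6} \left(-373\right) - \frac{34161}{3604}\right) - 546\right) 5 = \left(\left(- \frac{318169}{6} - \frac{34161}{3604}\right) - 546\right) 5 = \left(- \frac{573443021}{10812} - 546\right) 5 = \left(- \frac{579346373}{10812}\right) 5 = - \frac{2896731865}{10812}$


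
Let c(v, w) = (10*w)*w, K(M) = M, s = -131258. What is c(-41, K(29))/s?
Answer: -4205/65629 ≈ -0.064072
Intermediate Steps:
c(v, w) = 10*w**2
c(-41, K(29))/s = (10*29**2)/(-131258) = (10*841)*(-1/131258) = 8410*(-1/131258) = -4205/65629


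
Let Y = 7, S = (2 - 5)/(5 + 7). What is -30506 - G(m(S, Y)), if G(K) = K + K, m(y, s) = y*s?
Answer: -61005/2 ≈ -30503.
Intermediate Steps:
S = -¼ (S = -3/12 = -3*1/12 = -¼ ≈ -0.25000)
m(y, s) = s*y
G(K) = 2*K
-30506 - G(m(S, Y)) = -30506 - 2*7*(-¼) = -30506 - 2*(-7)/4 = -30506 - 1*(-7/2) = -30506 + 7/2 = -61005/2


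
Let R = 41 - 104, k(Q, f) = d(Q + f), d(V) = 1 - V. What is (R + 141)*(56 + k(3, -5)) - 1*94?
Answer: 4508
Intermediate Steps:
k(Q, f) = 1 - Q - f (k(Q, f) = 1 - (Q + f) = 1 + (-Q - f) = 1 - Q - f)
R = -63
(R + 141)*(56 + k(3, -5)) - 1*94 = (-63 + 141)*(56 + (1 - 1*3 - 1*(-5))) - 1*94 = 78*(56 + (1 - 3 + 5)) - 94 = 78*(56 + 3) - 94 = 78*59 - 94 = 4602 - 94 = 4508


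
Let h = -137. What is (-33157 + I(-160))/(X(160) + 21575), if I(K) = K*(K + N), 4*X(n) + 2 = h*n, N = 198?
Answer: -78474/32189 ≈ -2.4379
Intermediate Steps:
X(n) = -½ - 137*n/4 (X(n) = -½ + (-137*n)/4 = -½ - 137*n/4)
I(K) = K*(198 + K) (I(K) = K*(K + 198) = K*(198 + K))
(-33157 + I(-160))/(X(160) + 21575) = (-33157 - 160*(198 - 160))/((-½ - 137/4*160) + 21575) = (-33157 - 160*38)/((-½ - 5480) + 21575) = (-33157 - 6080)/(-10961/2 + 21575) = -39237/32189/2 = -39237*2/32189 = -78474/32189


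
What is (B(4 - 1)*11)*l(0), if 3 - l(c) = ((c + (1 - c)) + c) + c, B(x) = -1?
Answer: -22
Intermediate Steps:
l(c) = 2 - 2*c (l(c) = 3 - (((c + (1 - c)) + c) + c) = 3 - ((1 + c) + c) = 3 - (1 + 2*c) = 3 + (-1 - 2*c) = 2 - 2*c)
(B(4 - 1)*11)*l(0) = (-1*11)*(2 - 2*0) = -11*(2 + 0) = -11*2 = -22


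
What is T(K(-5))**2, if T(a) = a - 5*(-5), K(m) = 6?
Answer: 961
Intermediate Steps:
T(a) = 25 + a (T(a) = a + 25 = 25 + a)
T(K(-5))**2 = (25 + 6)**2 = 31**2 = 961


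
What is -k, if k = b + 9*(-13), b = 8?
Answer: 109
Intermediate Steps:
k = -109 (k = 8 + 9*(-13) = 8 - 117 = -109)
-k = -1*(-109) = 109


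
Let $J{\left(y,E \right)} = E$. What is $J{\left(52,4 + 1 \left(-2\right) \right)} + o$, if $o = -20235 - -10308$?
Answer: $-9925$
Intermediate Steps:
$o = -9927$ ($o = -20235 + 10308 = -9927$)
$J{\left(52,4 + 1 \left(-2\right) \right)} + o = \left(4 + 1 \left(-2\right)\right) - 9927 = \left(4 - 2\right) - 9927 = 2 - 9927 = -9925$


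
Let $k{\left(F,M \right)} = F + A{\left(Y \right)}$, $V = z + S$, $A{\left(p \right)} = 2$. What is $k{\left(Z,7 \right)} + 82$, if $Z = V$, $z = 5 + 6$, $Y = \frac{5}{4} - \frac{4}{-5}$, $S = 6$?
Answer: $101$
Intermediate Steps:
$Y = \frac{41}{20}$ ($Y = 5 \cdot \frac{1}{4} - - \frac{4}{5} = \frac{5}{4} + \frac{4}{5} = \frac{41}{20} \approx 2.05$)
$z = 11$
$V = 17$ ($V = 11 + 6 = 17$)
$Z = 17$
$k{\left(F,M \right)} = 2 + F$ ($k{\left(F,M \right)} = F + 2 = 2 + F$)
$k{\left(Z,7 \right)} + 82 = \left(2 + 17\right) + 82 = 19 + 82 = 101$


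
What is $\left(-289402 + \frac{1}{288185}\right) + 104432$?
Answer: $- \frac{53305579449}{288185} \approx -1.8497 \cdot 10^{5}$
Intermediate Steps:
$\left(-289402 + \frac{1}{288185}\right) + 104432 = - \frac{83401315369}{288185} + 104432 = - \frac{53305579449}{288185}$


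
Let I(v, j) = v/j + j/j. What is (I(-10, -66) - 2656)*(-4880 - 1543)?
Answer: 187573010/11 ≈ 1.7052e+7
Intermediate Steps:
I(v, j) = 1 + v/j (I(v, j) = v/j + 1 = 1 + v/j)
(I(-10, -66) - 2656)*(-4880 - 1543) = ((-66 - 10)/(-66) - 2656)*(-4880 - 1543) = (-1/66*(-76) - 2656)*(-6423) = (38/33 - 2656)*(-6423) = -87610/33*(-6423) = 187573010/11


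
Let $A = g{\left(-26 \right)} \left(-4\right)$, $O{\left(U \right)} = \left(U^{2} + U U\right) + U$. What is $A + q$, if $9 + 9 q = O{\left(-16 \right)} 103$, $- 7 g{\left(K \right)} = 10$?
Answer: $\frac{357913}{63} \approx 5681.2$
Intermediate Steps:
$O{\left(U \right)} = U + 2 U^{2}$ ($O{\left(U \right)} = \left(U^{2} + U^{2}\right) + U = 2 U^{2} + U = U + 2 U^{2}$)
$g{\left(K \right)} = - \frac{10}{7}$ ($g{\left(K \right)} = \left(- \frac{1}{7}\right) 10 = - \frac{10}{7}$)
$A = \frac{40}{7}$ ($A = \left(- \frac{10}{7}\right) \left(-4\right) = \frac{40}{7} \approx 5.7143$)
$q = \frac{51079}{9}$ ($q = -1 + \frac{- 16 \left(1 + 2 \left(-16\right)\right) 103}{9} = -1 + \frac{- 16 \left(1 - 32\right) 103}{9} = -1 + \frac{\left(-16\right) \left(-31\right) 103}{9} = -1 + \frac{496 \cdot 103}{9} = -1 + \frac{1}{9} \cdot 51088 = -1 + \frac{51088}{9} = \frac{51079}{9} \approx 5675.4$)
$A + q = \frac{40}{7} + \frac{51079}{9} = \frac{357913}{63}$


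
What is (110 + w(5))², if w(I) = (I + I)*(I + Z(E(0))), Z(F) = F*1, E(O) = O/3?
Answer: 25600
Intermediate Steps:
E(O) = O/3 (E(O) = O*(⅓) = O/3)
Z(F) = F
w(I) = 2*I² (w(I) = (I + I)*(I + (⅓)*0) = (2*I)*(I + 0) = (2*I)*I = 2*I²)
(110 + w(5))² = (110 + 2*5²)² = (110 + 2*25)² = (110 + 50)² = 160² = 25600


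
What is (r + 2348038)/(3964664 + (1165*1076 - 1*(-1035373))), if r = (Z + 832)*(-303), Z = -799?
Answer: 212549/568507 ≈ 0.37387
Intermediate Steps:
r = -9999 (r = (-799 + 832)*(-303) = 33*(-303) = -9999)
(r + 2348038)/(3964664 + (1165*1076 - 1*(-1035373))) = (-9999 + 2348038)/(3964664 + (1165*1076 - 1*(-1035373))) = 2338039/(3964664 + (1253540 + 1035373)) = 2338039/(3964664 + 2288913) = 2338039/6253577 = 2338039*(1/6253577) = 212549/568507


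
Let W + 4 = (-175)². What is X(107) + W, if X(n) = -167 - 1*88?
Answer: 30366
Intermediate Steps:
X(n) = -255 (X(n) = -167 - 88 = -255)
W = 30621 (W = -4 + (-175)² = -4 + 30625 = 30621)
X(107) + W = -255 + 30621 = 30366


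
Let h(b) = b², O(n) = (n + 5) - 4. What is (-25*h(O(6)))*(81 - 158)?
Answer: 94325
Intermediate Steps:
O(n) = 1 + n (O(n) = (5 + n) - 4 = 1 + n)
(-25*h(O(6)))*(81 - 158) = (-25*(1 + 6)²)*(81 - 158) = -25*7²*(-77) = -25*49*(-77) = -1225*(-77) = 94325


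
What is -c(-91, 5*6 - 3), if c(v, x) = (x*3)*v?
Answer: 7371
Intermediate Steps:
c(v, x) = 3*v*x (c(v, x) = (3*x)*v = 3*v*x)
-c(-91, 5*6 - 3) = -3*(-91)*(5*6 - 3) = -3*(-91)*(30 - 3) = -3*(-91)*27 = -1*(-7371) = 7371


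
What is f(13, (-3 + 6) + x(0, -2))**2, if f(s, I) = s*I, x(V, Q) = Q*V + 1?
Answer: 2704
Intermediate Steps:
x(V, Q) = 1 + Q*V
f(s, I) = I*s
f(13, (-3 + 6) + x(0, -2))**2 = (((-3 + 6) + (1 - 2*0))*13)**2 = ((3 + (1 + 0))*13)**2 = ((3 + 1)*13)**2 = (4*13)**2 = 52**2 = 2704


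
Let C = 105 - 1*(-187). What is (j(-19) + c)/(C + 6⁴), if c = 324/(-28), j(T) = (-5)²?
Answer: 47/5558 ≈ 0.0084563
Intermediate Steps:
j(T) = 25
C = 292 (C = 105 + 187 = 292)
c = -81/7 (c = 324*(-1/28) = -81/7 ≈ -11.571)
(j(-19) + c)/(C + 6⁴) = (25 - 81/7)/(292 + 6⁴) = 94/(7*(292 + 1296)) = (94/7)/1588 = (94/7)*(1/1588) = 47/5558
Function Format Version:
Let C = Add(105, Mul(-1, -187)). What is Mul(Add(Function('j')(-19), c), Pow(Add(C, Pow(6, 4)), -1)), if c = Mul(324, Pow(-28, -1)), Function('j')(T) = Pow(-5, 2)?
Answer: Rational(47, 5558) ≈ 0.0084563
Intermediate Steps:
Function('j')(T) = 25
C = 292 (C = Add(105, 187) = 292)
c = Rational(-81, 7) (c = Mul(324, Rational(-1, 28)) = Rational(-81, 7) ≈ -11.571)
Mul(Add(Function('j')(-19), c), Pow(Add(C, Pow(6, 4)), -1)) = Mul(Add(25, Rational(-81, 7)), Pow(Add(292, Pow(6, 4)), -1)) = Mul(Rational(94, 7), Pow(Add(292, 1296), -1)) = Mul(Rational(94, 7), Pow(1588, -1)) = Mul(Rational(94, 7), Rational(1, 1588)) = Rational(47, 5558)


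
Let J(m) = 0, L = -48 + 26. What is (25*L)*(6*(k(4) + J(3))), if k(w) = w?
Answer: -13200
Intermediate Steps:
L = -22
(25*L)*(6*(k(4) + J(3))) = (25*(-22))*(6*(4 + 0)) = -3300*4 = -550*24 = -13200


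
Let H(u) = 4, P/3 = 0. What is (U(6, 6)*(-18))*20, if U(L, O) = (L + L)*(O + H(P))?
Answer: -43200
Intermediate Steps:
P = 0 (P = 3*0 = 0)
U(L, O) = 2*L*(4 + O) (U(L, O) = (L + L)*(O + 4) = (2*L)*(4 + O) = 2*L*(4 + O))
(U(6, 6)*(-18))*20 = ((2*6*(4 + 6))*(-18))*20 = ((2*6*10)*(-18))*20 = (120*(-18))*20 = -2160*20 = -43200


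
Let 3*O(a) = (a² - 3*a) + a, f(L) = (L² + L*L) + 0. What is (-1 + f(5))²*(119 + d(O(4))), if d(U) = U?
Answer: 876365/3 ≈ 2.9212e+5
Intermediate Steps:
f(L) = 2*L² (f(L) = (L² + L²) + 0 = 2*L² + 0 = 2*L²)
O(a) = -2*a/3 + a²/3 (O(a) = ((a² - 3*a) + a)/3 = (a² - 2*a)/3 = -2*a/3 + a²/3)
(-1 + f(5))²*(119 + d(O(4))) = (-1 + 2*5²)²*(119 + (⅓)*4*(-2 + 4)) = (-1 + 2*25)²*(119 + (⅓)*4*2) = (-1 + 50)²*(119 + 8/3) = 49²*(365/3) = 2401*(365/3) = 876365/3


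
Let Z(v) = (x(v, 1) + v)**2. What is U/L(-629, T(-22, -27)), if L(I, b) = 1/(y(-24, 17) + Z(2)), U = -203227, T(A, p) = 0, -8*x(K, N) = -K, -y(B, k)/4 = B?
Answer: -328618059/16 ≈ -2.0539e+7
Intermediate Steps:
y(B, k) = -4*B
x(K, N) = K/8 (x(K, N) = -(-1)*K/8 = K/8)
Z(v) = 81*v**2/64 (Z(v) = (v/8 + v)**2 = (9*v/8)**2 = 81*v**2/64)
L(I, b) = 16/1617 (L(I, b) = 1/(-4*(-24) + (81/64)*2**2) = 1/(96 + (81/64)*4) = 1/(96 + 81/16) = 1/(1617/16) = 16/1617)
U/L(-629, T(-22, -27)) = -203227/16/1617 = -203227*1617/16 = -328618059/16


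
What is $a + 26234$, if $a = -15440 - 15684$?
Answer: $-4890$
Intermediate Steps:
$a = -31124$
$a + 26234 = -31124 + 26234 = -4890$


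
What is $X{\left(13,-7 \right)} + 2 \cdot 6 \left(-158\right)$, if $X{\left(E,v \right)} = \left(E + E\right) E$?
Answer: $-1558$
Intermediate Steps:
$X{\left(E,v \right)} = 2 E^{2}$ ($X{\left(E,v \right)} = 2 E E = 2 E^{2}$)
$X{\left(13,-7 \right)} + 2 \cdot 6 \left(-158\right) = 2 \cdot 13^{2} + 2 \cdot 6 \left(-158\right) = 2 \cdot 169 + 12 \left(-158\right) = 338 - 1896 = -1558$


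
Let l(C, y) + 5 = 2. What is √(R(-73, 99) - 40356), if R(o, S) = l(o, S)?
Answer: I*√40359 ≈ 200.9*I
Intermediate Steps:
l(C, y) = -3 (l(C, y) = -5 + 2 = -3)
R(o, S) = -3
√(R(-73, 99) - 40356) = √(-3 - 40356) = √(-40359) = I*√40359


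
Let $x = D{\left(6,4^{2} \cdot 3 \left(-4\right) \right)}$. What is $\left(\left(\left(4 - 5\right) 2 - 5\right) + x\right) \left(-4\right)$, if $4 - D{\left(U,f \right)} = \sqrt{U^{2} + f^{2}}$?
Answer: $12 + 120 \sqrt{41} \approx 780.38$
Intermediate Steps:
$D{\left(U,f \right)} = 4 - \sqrt{U^{2} + f^{2}}$
$x = 4 - 30 \sqrt{41}$ ($x = 4 - \sqrt{6^{2} + \left(4^{2} \cdot 3 \left(-4\right)\right)^{2}} = 4 - \sqrt{36 + \left(16 \cdot 3 \left(-4\right)\right)^{2}} = 4 - \sqrt{36 + \left(48 \left(-4\right)\right)^{2}} = 4 - \sqrt{36 + \left(-192\right)^{2}} = 4 - \sqrt{36 + 36864} = 4 - \sqrt{36900} = 4 - 30 \sqrt{41} \approx -188.09$)
$\left(\left(\left(4 - 5\right) 2 - 5\right) + x\right) \left(-4\right) = \left(\left(\left(4 - 5\right) 2 - 5\right) + \left(4 - 30 \sqrt{41}\right)\right) \left(-4\right) = \left(\left(\left(-1\right) 2 - 5\right) + \left(4 - 30 \sqrt{41}\right)\right) \left(-4\right) = \left(\left(-2 - 5\right) + \left(4 - 30 \sqrt{41}\right)\right) \left(-4\right) = \left(-7 + \left(4 - 30 \sqrt{41}\right)\right) \left(-4\right) = \left(-3 - 30 \sqrt{41}\right) \left(-4\right) = 12 + 120 \sqrt{41}$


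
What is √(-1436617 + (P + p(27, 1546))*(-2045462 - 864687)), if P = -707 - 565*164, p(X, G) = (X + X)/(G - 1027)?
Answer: 2*√2033003212044082/173 ≈ 5.2126e+5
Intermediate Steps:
p(X, G) = 2*X/(-1027 + G) (p(X, G) = (2*X)/(-1027 + G) = 2*X/(-1027 + G))
P = -93367 (P = -707 - 92660 = -93367)
√(-1436617 + (P + p(27, 1546))*(-2045462 - 864687)) = √(-1436617 + (-93367 + 2*27/(-1027 + 1546))*(-2045462 - 864687)) = √(-1436617 + (-93367 + 2*27/519)*(-2910149)) = √(-1436617 + (-93367 + 2*27*(1/519))*(-2910149)) = √(-1436617 + (-93367 + 18/173)*(-2910149)) = √(-1436617 - 16152473/173*(-2910149)) = √(-1436617 + 47006103148477/173) = √(47005854613736/173) = 2*√2033003212044082/173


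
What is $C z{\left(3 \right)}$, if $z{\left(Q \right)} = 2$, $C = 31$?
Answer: $62$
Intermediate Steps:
$C z{\left(3 \right)} = 31 \cdot 2 = 62$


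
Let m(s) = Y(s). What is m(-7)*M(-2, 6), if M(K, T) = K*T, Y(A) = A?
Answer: 84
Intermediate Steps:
m(s) = s
m(-7)*M(-2, 6) = -(-14)*6 = -7*(-12) = 84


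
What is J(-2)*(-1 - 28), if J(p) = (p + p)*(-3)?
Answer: -348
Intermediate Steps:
J(p) = -6*p (J(p) = (2*p)*(-3) = -6*p)
J(-2)*(-1 - 28) = (-6*(-2))*(-1 - 28) = 12*(-29) = -348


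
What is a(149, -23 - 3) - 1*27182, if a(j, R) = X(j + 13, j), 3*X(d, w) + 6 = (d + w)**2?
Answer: 15169/3 ≈ 5056.3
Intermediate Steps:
X(d, w) = -2 + (d + w)**2/3
a(j, R) = -2 + (13 + 2*j)**2/3 (a(j, R) = -2 + ((j + 13) + j)**2/3 = -2 + ((13 + j) + j)**2/3 = -2 + (13 + 2*j)**2/3)
a(149, -23 - 3) - 1*27182 = (-2 + (13 + 2*149)**2/3) - 1*27182 = (-2 + (13 + 298)**2/3) - 27182 = (-2 + (1/3)*311**2) - 27182 = (-2 + (1/3)*96721) - 27182 = (-2 + 96721/3) - 27182 = 96715/3 - 27182 = 15169/3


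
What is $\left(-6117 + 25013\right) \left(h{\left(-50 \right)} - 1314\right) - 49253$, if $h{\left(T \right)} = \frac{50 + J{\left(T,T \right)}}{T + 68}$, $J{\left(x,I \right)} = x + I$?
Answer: $- \frac{224379773}{9} \approx -2.4931 \cdot 10^{7}$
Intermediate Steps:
$J{\left(x,I \right)} = I + x$
$h{\left(T \right)} = \frac{50 + 2 T}{68 + T}$ ($h{\left(T \right)} = \frac{50 + \left(T + T\right)}{T + 68} = \frac{50 + 2 T}{68 + T}$)
$\left(-6117 + 25013\right) \left(h{\left(-50 \right)} - 1314\right) - 49253 = \left(-6117 + 25013\right) \left(\frac{2 \left(25 - 50\right)}{68 - 50} - 1314\right) - 49253 = 18896 \left(2 \cdot \frac{1}{18} \left(-25\right) - 1314\right) - 49253 = 18896 \left(- \frac{25}{9} - 1314\right) - 49253 = 18896 \left(- \frac{11851}{9}\right) - 49253 = - \frac{223936496}{9} - 49253 = - \frac{224379773}{9}$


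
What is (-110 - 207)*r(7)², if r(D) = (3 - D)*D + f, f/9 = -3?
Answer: -958925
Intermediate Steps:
f = -27 (f = 9*(-3) = -27)
r(D) = -27 + D*(3 - D) (r(D) = (3 - D)*D - 27 = D*(3 - D) - 27 = -27 + D*(3 - D))
(-110 - 207)*r(7)² = (-110 - 207)*(-27 - 1*7² + 3*7)² = -317*(-27 - 1*49 + 21)² = -317*(-27 - 49 + 21)² = -317*(-55)² = -317*3025 = -958925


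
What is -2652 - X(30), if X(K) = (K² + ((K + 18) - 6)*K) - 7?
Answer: -4805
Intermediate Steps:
X(K) = -7 + K² + K*(12 + K) (X(K) = (K² + ((18 + K) - 6)*K) - 7 = (K² + (12 + K)*K) - 7 = (K² + K*(12 + K)) - 7 = -7 + K² + K*(12 + K))
-2652 - X(30) = -2652 - (-7 + 2*30² + 12*30) = -2652 - (-7 + 2*900 + 360) = -2652 - (-7 + 1800 + 360) = -2652 - 1*2153 = -2652 - 2153 = -4805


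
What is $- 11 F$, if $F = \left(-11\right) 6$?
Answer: $726$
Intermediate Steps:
$F = -66$
$- 11 F = \left(-11\right) \left(-66\right) = 726$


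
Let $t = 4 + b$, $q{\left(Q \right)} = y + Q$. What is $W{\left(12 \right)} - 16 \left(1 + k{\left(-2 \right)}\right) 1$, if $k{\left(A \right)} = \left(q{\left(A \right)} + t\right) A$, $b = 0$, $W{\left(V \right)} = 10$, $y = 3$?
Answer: $154$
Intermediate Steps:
$q{\left(Q \right)} = 3 + Q$
$t = 4$ ($t = 4 + 0 = 4$)
$k{\left(A \right)} = A \left(7 + A\right)$ ($k{\left(A \right)} = \left(\left(3 + A\right) + 4\right) A = \left(7 + A\right) A = A \left(7 + A\right)$)
$W{\left(12 \right)} - 16 \left(1 + k{\left(-2 \right)}\right) 1 = 10 - 16 \left(1 - 2 \left(7 - 2\right)\right) 1 = 10 - 16 \left(1 - 10\right) 1 = 10 - 16 \left(\left(-9\right) 1\right) = 10 - -144 = 10 + 144 = 154$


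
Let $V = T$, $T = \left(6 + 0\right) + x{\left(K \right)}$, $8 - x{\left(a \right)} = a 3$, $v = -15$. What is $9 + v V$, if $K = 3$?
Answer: $-66$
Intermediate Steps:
$x{\left(a \right)} = 8 - 3 a$ ($x{\left(a \right)} = 8 - a 3 = 8 - 3 a$)
$T = 5$ ($T = \left(6 + 0\right) + \left(8 - 9\right) = 6 + \left(8 - 9\right) = 6 - 1 = 5$)
$V = 5$
$9 + v V = 9 - 75 = -66$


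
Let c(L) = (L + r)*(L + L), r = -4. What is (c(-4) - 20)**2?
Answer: 1936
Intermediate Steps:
c(L) = 2*L*(-4 + L) (c(L) = (L - 4)*(L + L) = (-4 + L)*(2*L) = 2*L*(-4 + L))
(c(-4) - 20)**2 = (2*(-4)*(-4 - 4) - 20)**2 = (2*(-4)*(-8) - 20)**2 = (64 - 20)**2 = 44**2 = 1936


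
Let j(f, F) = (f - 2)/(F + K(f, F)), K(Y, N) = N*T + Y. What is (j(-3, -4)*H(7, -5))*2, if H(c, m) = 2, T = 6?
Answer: 20/31 ≈ 0.64516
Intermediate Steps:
K(Y, N) = Y + 6*N (K(Y, N) = N*6 + Y = 6*N + Y = Y + 6*N)
j(f, F) = (-2 + f)/(f + 7*F) (j(f, F) = (f - 2)/(F + (f + 6*F)) = (-2 + f)/(f + 7*F))
(j(-3, -4)*H(7, -5))*2 = (((-2 - 3)/(-3 + 7*(-4)))*2)*2 = ((-5/(-3 - 28))*2)*2 = ((-5/(-31))*2)*2 = (-1/31*(-5)*2)*2 = ((5/31)*2)*2 = (10/31)*2 = 20/31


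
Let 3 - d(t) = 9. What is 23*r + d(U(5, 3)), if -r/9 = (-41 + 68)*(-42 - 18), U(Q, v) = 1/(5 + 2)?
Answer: 335334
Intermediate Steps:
U(Q, v) = ⅐ (U(Q, v) = 1/7 = ⅐)
d(t) = -6 (d(t) = 3 - 1*9 = 3 - 9 = -6)
r = 14580 (r = -9*(-41 + 68)*(-42 - 18) = -243*(-60) = -9*(-1620) = 14580)
23*r + d(U(5, 3)) = 23*14580 - 6 = 335340 - 6 = 335334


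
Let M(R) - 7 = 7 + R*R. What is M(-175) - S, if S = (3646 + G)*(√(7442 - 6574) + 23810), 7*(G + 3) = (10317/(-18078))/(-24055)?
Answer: -8798277654638250/101468801 - 3696508423869*√217/507344005 ≈ -8.6817e+7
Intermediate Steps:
G = -3044060591/1014688010 (G = -3 + ((10317/(-18078))/(-24055))/7 = -3 + ((10317*(-1/18078))*(-1/24055))/7 = -3 + (-3439/6026*(-1/24055))/7 = -3 + (⅐)*(3439/144955430) = -3 + 3439/1014688010 = -3044060591/1014688010 ≈ -3.0000)
M(R) = 14 + R² (M(R) = 7 + (7 + R*R) = 7 + (7 + R²) = 14 + R²)
S = 8801386557232089/101468801 + 3696508423869*√217/507344005 (S = (3646 - 3044060591/1014688010)*(√(7442 - 6574) + 23810) = 3696508423869*(√868 + 23810)/1014688010 = 3696508423869*(2*√217 + 23810)/1014688010 = 3696508423869*(23810 + 2*√217)/1014688010 = 8801386557232089/101468801 + 3696508423869*√217/507344005 ≈ 8.6847e+7)
M(-175) - S = (14 + (-175)²) - (8801386557232089/101468801 + 3696508423869*√217/507344005) = (14 + 30625) + (-8801386557232089/101468801 - 3696508423869*√217/507344005) = 30639 + (-8801386557232089/101468801 - 3696508423869*√217/507344005) = -8798277654638250/101468801 - 3696508423869*√217/507344005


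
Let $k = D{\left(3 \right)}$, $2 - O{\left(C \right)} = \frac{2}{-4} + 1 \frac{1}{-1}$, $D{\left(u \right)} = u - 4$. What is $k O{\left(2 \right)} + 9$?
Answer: $\frac{11}{2} \approx 5.5$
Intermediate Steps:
$D{\left(u \right)} = -4 + u$
$O{\left(C \right)} = \frac{7}{2}$ ($O{\left(C \right)} = 2 - \left(\frac{2}{-4} + 1 \frac{1}{-1}\right) = 2 - \left(2 \left(- \frac{1}{4}\right) + 1 \left(-1\right)\right) = 2 - \left(- \frac{1}{2} - 1\right) = 2 - - \frac{3}{2} = 2 + \frac{3}{2} = \frac{7}{2}$)
$k = -1$ ($k = -4 + 3 = -1$)
$k O{\left(2 \right)} + 9 = \left(-1\right) \frac{7}{2} + 9 = - \frac{7}{2} + 9 = \frac{11}{2}$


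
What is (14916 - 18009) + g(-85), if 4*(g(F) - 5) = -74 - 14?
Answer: -3110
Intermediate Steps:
g(F) = -17 (g(F) = 5 + (-74 - 14)/4 = 5 + (¼)*(-88) = 5 - 22 = -17)
(14916 - 18009) + g(-85) = (14916 - 18009) - 17 = -3093 - 17 = -3110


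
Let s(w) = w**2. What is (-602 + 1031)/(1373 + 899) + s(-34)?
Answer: 2626861/2272 ≈ 1156.2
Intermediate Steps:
(-602 + 1031)/(1373 + 899) + s(-34) = (-602 + 1031)/(1373 + 899) + (-34)**2 = 429/2272 + 1156 = 2626861/2272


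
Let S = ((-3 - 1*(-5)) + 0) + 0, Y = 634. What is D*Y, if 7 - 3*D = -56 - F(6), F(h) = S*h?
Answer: 15850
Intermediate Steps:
S = 2 (S = ((-3 + 5) + 0) + 0 = (2 + 0) + 0 = 2 + 0 = 2)
F(h) = 2*h
D = 25 (D = 7/3 - (-56 - 2*6)/3 = 7/3 - (-56 - 1*12)/3 = 7/3 - (-56 - 12)/3 = 7/3 - 1/3*(-68) = 7/3 + 68/3 = 25)
D*Y = 25*634 = 15850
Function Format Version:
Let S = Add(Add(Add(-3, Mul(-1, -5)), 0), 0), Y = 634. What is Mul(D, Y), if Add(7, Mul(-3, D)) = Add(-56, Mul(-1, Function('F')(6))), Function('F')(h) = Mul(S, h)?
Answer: 15850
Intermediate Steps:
S = 2 (S = Add(Add(Add(-3, 5), 0), 0) = Add(Add(2, 0), 0) = Add(2, 0) = 2)
Function('F')(h) = Mul(2, h)
D = 25 (D = Add(Rational(7, 3), Mul(Rational(-1, 3), Add(-56, Mul(-1, Mul(2, 6))))) = Add(Rational(7, 3), Mul(Rational(-1, 3), Add(-56, Mul(-1, 12)))) = Add(Rational(7, 3), Mul(Rational(-1, 3), Add(-56, -12))) = Add(Rational(7, 3), Mul(Rational(-1, 3), -68)) = Add(Rational(7, 3), Rational(68, 3)) = 25)
Mul(D, Y) = Mul(25, 634) = 15850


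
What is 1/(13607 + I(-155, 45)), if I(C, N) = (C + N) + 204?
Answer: 1/13701 ≈ 7.2987e-5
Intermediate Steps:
I(C, N) = 204 + C + N
1/(13607 + I(-155, 45)) = 1/(13607 + (204 - 155 + 45)) = 1/(13607 + 94) = 1/13701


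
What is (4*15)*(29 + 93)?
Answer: 7320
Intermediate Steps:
(4*15)*(29 + 93) = 60*122 = 7320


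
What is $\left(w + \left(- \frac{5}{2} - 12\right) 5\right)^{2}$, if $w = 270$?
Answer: $\frac{156025}{4} \approx 39006.0$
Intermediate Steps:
$\left(w + \left(- \frac{5}{2} - 12\right) 5\right)^{2} = \left(270 + \left(- \frac{5}{2} - 12\right) 5\right)^{2} = \left(270 - \frac{145}{2}\right)^{2} = \left(\frac{395}{2}\right)^{2} = \frac{156025}{4}$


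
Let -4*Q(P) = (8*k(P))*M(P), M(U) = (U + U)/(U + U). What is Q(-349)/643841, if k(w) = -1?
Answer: 2/643841 ≈ 3.1064e-6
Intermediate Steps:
M(U) = 1 (M(U) = (2*U)/((2*U)) = (1/(2*U))*(2*U) = 1)
Q(P) = 2 (Q(P) = -8*(-1)/4 = -(-2) = -¼*(-8) = 2)
Q(-349)/643841 = 2/643841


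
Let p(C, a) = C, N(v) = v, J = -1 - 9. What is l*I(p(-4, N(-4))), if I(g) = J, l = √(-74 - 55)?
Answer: -10*I*√129 ≈ -113.58*I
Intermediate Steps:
J = -10
l = I*√129 (l = √(-129) = I*√129 ≈ 11.358*I)
I(g) = -10
l*I(p(-4, N(-4))) = (I*√129)*(-10) = -10*I*√129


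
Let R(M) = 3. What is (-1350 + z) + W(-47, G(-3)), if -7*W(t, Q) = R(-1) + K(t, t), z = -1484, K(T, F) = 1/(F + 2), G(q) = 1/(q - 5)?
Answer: -892844/315 ≈ -2834.4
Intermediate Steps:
G(q) = 1/(-5 + q)
K(T, F) = 1/(2 + F)
W(t, Q) = -3/7 - 1/(7*(2 + t)) (W(t, Q) = -(3 + 1/(2 + t))/7 = -3/7 - 1/(7*(2 + t)))
(-1350 + z) + W(-47, G(-3)) = (-1350 - 1484) + (-7 - 3*(-47))/(7*(2 - 47)) = -2834 + (⅐)*(-7 + 141)/(-45) = -2834 + (⅐)*(-1/45)*134 = -2834 - 134/315 = -892844/315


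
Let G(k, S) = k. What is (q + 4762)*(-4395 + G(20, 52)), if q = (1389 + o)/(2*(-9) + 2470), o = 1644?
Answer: -51097624375/2452 ≈ -2.0839e+7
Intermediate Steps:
q = 3033/2452 (q = (1389 + 1644)/(2*(-9) + 2470) = 3033/(-18 + 2470) = 3033/2452 ≈ 1.2369)
(q + 4762)*(-4395 + G(20, 52)) = (3033/2452 + 4762)*(-4395 + 20) = (11679457/2452)*(-4375) = -51097624375/2452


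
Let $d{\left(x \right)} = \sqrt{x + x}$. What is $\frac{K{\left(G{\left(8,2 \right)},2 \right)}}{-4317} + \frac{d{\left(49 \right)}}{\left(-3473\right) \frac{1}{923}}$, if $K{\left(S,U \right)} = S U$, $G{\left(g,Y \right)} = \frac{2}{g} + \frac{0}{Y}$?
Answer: $- \frac{1}{8634} - \frac{6461 \sqrt{2}}{3473} \approx -2.6311$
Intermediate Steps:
$G{\left(g,Y \right)} = \frac{2}{g}$ ($G{\left(g,Y \right)} = \frac{2}{g} + 0 = \frac{2}{g}$)
$d{\left(x \right)} = \sqrt{2} \sqrt{x}$ ($d{\left(x \right)} = \sqrt{2 x} = \sqrt{2} \sqrt{x}$)
$\frac{K{\left(G{\left(8,2 \right)},2 \right)}}{-4317} + \frac{d{\left(49 \right)}}{\left(-3473\right) \frac{1}{923}} = \frac{\frac{2}{8} \cdot 2}{-4317} + \frac{\sqrt{2} \sqrt{49}}{\left(-3473\right) \frac{1}{923}} = 2 \cdot \frac{1}{8} \cdot 2 \left(- \frac{1}{4317}\right) + \frac{\sqrt{2} \cdot 7}{\left(-3473\right) \frac{1}{923}} = \frac{1}{4} \cdot 2 \left(- \frac{1}{4317}\right) + \frac{7 \sqrt{2}}{- \frac{3473}{923}} = \frac{1}{2} \left(- \frac{1}{4317}\right) + 7 \sqrt{2} \left(- \frac{923}{3473}\right) = - \frac{1}{8634} - \frac{6461 \sqrt{2}}{3473}$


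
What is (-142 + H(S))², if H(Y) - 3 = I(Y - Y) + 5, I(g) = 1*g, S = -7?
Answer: 17956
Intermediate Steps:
I(g) = g
H(Y) = 8 (H(Y) = 3 + ((Y - Y) + 5) = 3 + (0 + 5) = 3 + 5 = 8)
(-142 + H(S))² = (-142 + 8)² = (-134)² = 17956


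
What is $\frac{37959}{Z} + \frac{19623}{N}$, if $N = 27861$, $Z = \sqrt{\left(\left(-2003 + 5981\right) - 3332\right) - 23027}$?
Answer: $\frac{6541}{9287} - \frac{37959 i \sqrt{22381}}{22381} \approx 0.70432 - 253.73 i$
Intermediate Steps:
$Z = i \sqrt{22381}$ ($Z = \sqrt{\left(3978 - 3332\right) - 23027} = \sqrt{646 - 23027} = \sqrt{-22381} = i \sqrt{22381} \approx 149.6 i$)
$\frac{37959}{Z} + \frac{19623}{N} = \frac{37959}{i \sqrt{22381}} + \frac{19623}{27861} = 37959 \left(- \frac{i \sqrt{22381}}{22381}\right) + 19623 \cdot \frac{1}{27861} = - \frac{37959 i \sqrt{22381}}{22381} + \frac{6541}{9287} = \frac{6541}{9287} - \frac{37959 i \sqrt{22381}}{22381}$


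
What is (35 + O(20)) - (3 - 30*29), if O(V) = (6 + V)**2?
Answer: 1578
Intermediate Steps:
(35 + O(20)) - (3 - 30*29) = (35 + (6 + 20)**2) - (3 - 30*29) = (35 + 26**2) - (3 - 870) = (35 + 676) - 1*(-867) = 711 + 867 = 1578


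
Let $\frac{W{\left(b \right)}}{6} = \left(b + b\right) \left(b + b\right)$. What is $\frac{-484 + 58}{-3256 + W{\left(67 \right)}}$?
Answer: $- \frac{213}{52240} \approx -0.0040773$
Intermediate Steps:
$W{\left(b \right)} = 24 b^{2}$ ($W{\left(b \right)} = 6 \left(b + b\right) \left(b + b\right) = 6 \cdot 2 b 2 b = 6 \cdot 4 b^{2} = 24 b^{2}$)
$\frac{-484 + 58}{-3256 + W{\left(67 \right)}} = \frac{-484 + 58}{-3256 + 24 \cdot 67^{2}} = - \frac{426}{-3256 + 24 \cdot 4489} = - \frac{426}{-3256 + 107736} = - \frac{426}{104480} = \left(-426\right) \frac{1}{104480} = - \frac{213}{52240}$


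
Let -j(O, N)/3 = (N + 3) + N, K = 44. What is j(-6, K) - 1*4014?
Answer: -4287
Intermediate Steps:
j(O, N) = -9 - 6*N (j(O, N) = -3*((N + 3) + N) = -3*((3 + N) + N) = -3*(3 + 2*N) = -9 - 6*N)
j(-6, K) - 1*4014 = (-9 - 6*44) - 1*4014 = (-9 - 264) - 4014 = -273 - 4014 = -4287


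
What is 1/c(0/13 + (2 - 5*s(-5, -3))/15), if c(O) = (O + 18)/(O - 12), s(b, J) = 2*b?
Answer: -64/161 ≈ -0.39752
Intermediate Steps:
c(O) = (18 + O)/(-12 + O)
1/c(0/13 + (2 - 5*s(-5, -3))/15) = 1/((18 + (0/13 + (2 - 10*(-5))/15))/(-12 + (0/13 + (2 - 10*(-5))/15))) = 1/((18 + (0*(1/13) + (2 - 5*(-10))*(1/15)))/(-12 + (0*(1/13) + (2 - 5*(-10))*(1/15)))) = 1/((18 + (0 + (2 + 50)*(1/15)))/(-12 + (0 + (2 + 50)*(1/15)))) = 1/((18 + (0 + 52*(1/15)))/(-12 + (0 + 52*(1/15)))) = 1/((18 + (0 + 52/15))/(-12 + (0 + 52/15))) = 1/((18 + 52/15)/(-12 + 52/15)) = 1/((322/15)/(-128/15)) = 1/(-15/128*322/15) = 1/(-161/64) = -64/161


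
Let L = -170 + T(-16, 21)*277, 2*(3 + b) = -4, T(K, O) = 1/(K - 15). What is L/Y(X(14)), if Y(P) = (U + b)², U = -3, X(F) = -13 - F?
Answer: -5547/1984 ≈ -2.7959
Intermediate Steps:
T(K, O) = 1/(-15 + K)
b = -5 (b = -3 + (½)*(-4) = -3 - 2 = -5)
L = -5547/31 (L = -170 + 277/(-15 - 16) = -170 + 277/(-31) = -170 - 1/31*277 = -170 - 277/31 = -5547/31 ≈ -178.94)
Y(P) = 64 (Y(P) = (-3 - 5)² = (-8)² = 64)
L/Y(X(14)) = -5547/31/64 = -5547/31*1/64 = -5547/1984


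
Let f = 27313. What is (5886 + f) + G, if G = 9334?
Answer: 42533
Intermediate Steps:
(5886 + f) + G = (5886 + 27313) + 9334 = 33199 + 9334 = 42533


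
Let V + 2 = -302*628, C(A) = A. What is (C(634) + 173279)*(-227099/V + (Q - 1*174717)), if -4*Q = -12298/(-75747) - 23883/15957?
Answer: -73708817707291447360387/2425805855676 ≈ -3.0385e+10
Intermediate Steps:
Q = 179202935/537197724 (Q = -(-12298/(-75747) - 23883/15957)/4 = -(-12298*(-1/75747) - 23883*1/15957)/4 = -(12298/75747 - 7961/5319)/4 = -¼*(-179202935/134299431) = 179202935/537197724 ≈ 0.33359)
V = -189658 (V = -2 - 302*628 = -2 - 189656 = -189658)
(C(634) + 173279)*(-227099/V + (Q - 1*174717)) = (634 + 173279)*(-227099/(-189658) + (179202935/537197724 - 1*174717)) = 173913*(-227099*(-1/189658) + (179202935/537197724 - 174717)) = 173913*(227099/189658 - 93857395541173/537197724) = 173913*(-1271477423320133297/7277417567028) = -73708817707291447360387/2425805855676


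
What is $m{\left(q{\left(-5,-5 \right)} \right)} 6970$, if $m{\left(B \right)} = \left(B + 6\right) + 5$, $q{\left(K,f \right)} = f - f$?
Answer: $76670$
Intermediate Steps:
$q{\left(K,f \right)} = 0$
$m{\left(B \right)} = 11 + B$ ($m{\left(B \right)} = \left(6 + B\right) + 5 = 11 + B$)
$m{\left(q{\left(-5,-5 \right)} \right)} 6970 = \left(11 + 0\right) 6970 = 11 \cdot 6970 = 76670$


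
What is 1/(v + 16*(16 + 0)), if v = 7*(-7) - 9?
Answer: 1/198 ≈ 0.0050505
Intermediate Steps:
v = -58 (v = -49 - 9 = -58)
1/(v + 16*(16 + 0)) = 1/(-58 + 16*(16 + 0)) = 1/(-58 + 16*16) = 1/(-58 + 256) = 1/198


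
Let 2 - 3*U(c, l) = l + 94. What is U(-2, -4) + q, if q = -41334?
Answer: -124090/3 ≈ -41363.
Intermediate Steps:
U(c, l) = -92/3 - l/3 (U(c, l) = 2/3 - (l + 94)/3 = 2/3 - (94 + l)/3 = 2/3 + (-94/3 - l/3) = -92/3 - l/3)
U(-2, -4) + q = (-92/3 - 1/3*(-4)) - 41334 = (-92/3 + 4/3) - 41334 = -88/3 - 41334 = -124090/3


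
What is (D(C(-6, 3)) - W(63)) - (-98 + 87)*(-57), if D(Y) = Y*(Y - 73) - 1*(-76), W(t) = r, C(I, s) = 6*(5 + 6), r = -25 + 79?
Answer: -1067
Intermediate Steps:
r = 54
C(I, s) = 66 (C(I, s) = 6*11 = 66)
W(t) = 54
D(Y) = 76 + Y*(-73 + Y) (D(Y) = Y*(-73 + Y) + 76 = 76 + Y*(-73 + Y))
(D(C(-6, 3)) - W(63)) - (-98 + 87)*(-57) = ((76 + 66**2 - 73*66) - 1*54) - (-98 + 87)*(-57) = ((76 + 4356 - 4818) - 54) - (-11)*(-57) = (-386 - 54) - 1*627 = -440 - 627 = -1067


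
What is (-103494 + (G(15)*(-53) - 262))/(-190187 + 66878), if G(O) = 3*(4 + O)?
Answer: 106777/123309 ≈ 0.86593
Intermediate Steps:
G(O) = 12 + 3*O
(-103494 + (G(15)*(-53) - 262))/(-190187 + 66878) = (-103494 + ((12 + 3*15)*(-53) - 262))/(-190187 + 66878) = (-103494 + ((12 + 45)*(-53) - 262))/(-123309) = (-103494 + (57*(-53) - 262))*(-1/123309) = (-103494 + (-3021 - 262))*(-1/123309) = (-103494 - 3283)*(-1/123309) = -106777*(-1/123309) = 106777/123309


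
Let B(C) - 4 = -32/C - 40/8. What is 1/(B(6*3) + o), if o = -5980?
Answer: -9/53845 ≈ -0.00016715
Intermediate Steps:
B(C) = -1 - 32/C (B(C) = 4 + (-32/C - 40/8) = 4 + (-32/C - 40*⅛) = 4 + (-32/C - 5) = 4 + (-5 - 32/C) = -1 - 32/C)
1/(B(6*3) + o) = 1/((-32 - 6*3)/((6*3)) - 5980) = 1/((-32 - 1*18)/18 - 5980) = 1/((-32 - 18)/18 - 5980) = 1/((1/18)*(-50) - 5980) = 1/(-25/9 - 5980) = 1/(-53845/9) = -9/53845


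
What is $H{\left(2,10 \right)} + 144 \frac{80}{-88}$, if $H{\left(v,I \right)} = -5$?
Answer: $- \frac{1495}{11} \approx -135.91$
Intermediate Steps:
$H{\left(2,10 \right)} + 144 \frac{80}{-88} = -5 + 144 \frac{80}{-88} = -5 + 144 \cdot 80 \left(- \frac{1}{88}\right) = -5 + 144 \left(- \frac{10}{11}\right) = -5 - \frac{1440}{11} = - \frac{1495}{11}$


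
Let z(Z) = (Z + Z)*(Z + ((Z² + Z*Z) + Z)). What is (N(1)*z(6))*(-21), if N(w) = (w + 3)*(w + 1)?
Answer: -169344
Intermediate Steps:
N(w) = (1 + w)*(3 + w) (N(w) = (3 + w)*(1 + w) = (1 + w)*(3 + w))
z(Z) = 2*Z*(2*Z + 2*Z²) (z(Z) = (2*Z)*(Z + ((Z² + Z²) + Z)) = (2*Z)*(Z + (2*Z² + Z)) = (2*Z)*(Z + (Z + 2*Z²)) = (2*Z)*(2*Z + 2*Z²) = 2*Z*(2*Z + 2*Z²))
(N(1)*z(6))*(-21) = ((3 + 1² + 4*1)*(4*6²*(1 + 6)))*(-21) = ((3 + 1 + 4)*(4*36*7))*(-21) = (8*1008)*(-21) = 8064*(-21) = -169344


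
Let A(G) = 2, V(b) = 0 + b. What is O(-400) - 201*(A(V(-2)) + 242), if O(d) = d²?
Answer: 110956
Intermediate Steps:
V(b) = b
O(-400) - 201*(A(V(-2)) + 242) = (-400)² - 201*(2 + 242) = 160000 - 201*244 = 160000 - 1*49044 = 160000 - 49044 = 110956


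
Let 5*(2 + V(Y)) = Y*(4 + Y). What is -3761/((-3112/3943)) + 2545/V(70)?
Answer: 7670875111/1608904 ≈ 4767.8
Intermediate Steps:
V(Y) = -2 + Y*(4 + Y)/5 (V(Y) = -2 + (Y*(4 + Y))/5 = -2 + Y*(4 + Y)/5)
-3761/((-3112/3943)) + 2545/V(70) = -3761/((-3112/3943)) + 2545/(-2 + (⅕)*70² + (⅘)*70) = -3761/((-3112*1/3943)) + 2545/(-2 + (⅕)*4900 + 56) = -3761/(-3112/3943) + 2545/(-2 + 980 + 56) = -3761*(-3943/3112) + 2545/1034 = 14829623/3112 + 2545*(1/1034) = 14829623/3112 + 2545/1034 = 7670875111/1608904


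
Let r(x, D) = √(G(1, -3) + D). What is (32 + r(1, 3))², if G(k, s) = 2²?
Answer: (32 + √7)² ≈ 1200.3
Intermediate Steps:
G(k, s) = 4
r(x, D) = √(4 + D)
(32 + r(1, 3))² = (32 + √(4 + 3))² = (32 + √7)²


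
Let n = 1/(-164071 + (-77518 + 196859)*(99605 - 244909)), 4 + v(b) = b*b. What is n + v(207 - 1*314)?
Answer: 198466471572074/17340888735 ≈ 11445.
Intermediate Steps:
v(b) = -4 + b**2 (v(b) = -4 + b*b = -4 + b**2)
n = -1/17340888735 (n = 1/(-164071 + 119341*(-145304)) = 1/(-164071 - 17340724664) = 1/(-17340888735) = -1/17340888735 ≈ -5.7667e-11)
n + v(207 - 1*314) = -1/17340888735 + (-4 + (207 - 1*314)**2) = -1/17340888735 + (-4 + (207 - 314)**2) = -1/17340888735 + (-4 + (-107)**2) = -1/17340888735 + (-4 + 11449) = -1/17340888735 + 11445 = 198466471572074/17340888735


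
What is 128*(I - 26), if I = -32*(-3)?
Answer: 8960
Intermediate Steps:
I = 96
128*(I - 26) = 128*(96 - 26) = 128*70 = 8960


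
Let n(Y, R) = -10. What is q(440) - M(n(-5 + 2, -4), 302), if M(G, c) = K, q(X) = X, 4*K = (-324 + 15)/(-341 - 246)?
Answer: 1032811/2348 ≈ 439.87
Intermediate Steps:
K = 309/2348 (K = ((-324 + 15)/(-341 - 246))/4 = (-309/(-587))/4 = (-309*(-1/587))/4 = (¼)*(309/587) = 309/2348 ≈ 0.13160)
M(G, c) = 309/2348
q(440) - M(n(-5 + 2, -4), 302) = 440 - 1*309/2348 = 440 - 309/2348 = 1032811/2348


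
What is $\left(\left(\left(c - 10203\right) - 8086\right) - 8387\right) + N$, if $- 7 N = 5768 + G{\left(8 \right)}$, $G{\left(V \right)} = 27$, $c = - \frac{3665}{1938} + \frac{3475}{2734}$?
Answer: $- \frac{255031442051}{9272361} \approx -27504.0$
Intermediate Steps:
$c = - \frac{821390}{1324623}$ ($c = \left(-3665\right) \frac{1}{1938} + 3475 \cdot \frac{1}{2734} = - \frac{3665}{1938} + \frac{3475}{2734} = - \frac{821390}{1324623} \approx -0.62009$)
$N = - \frac{5795}{7}$ ($N = - \frac{5768 + 27}{7} = \left(- \frac{1}{7}\right) 5795 = - \frac{5795}{7} \approx -827.86$)
$\left(\left(\left(c - 10203\right) - 8086\right) - 8387\right) + N = \left(\left(\left(- \frac{821390}{1324623} - 10203\right) - 8086\right) - 8387\right) - \frac{5795}{7} = \left(\left(- \frac{13515949859}{1324623} - 8086\right) - 8387\right) - \frac{5795}{7} = \left(- \frac{24226851437}{1324623} - 8387\right) - \frac{5795}{7} = - \frac{35336464538}{1324623} - \frac{5795}{7} = - \frac{255031442051}{9272361}$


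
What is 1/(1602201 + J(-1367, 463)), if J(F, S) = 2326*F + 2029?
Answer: -1/1575412 ≈ -6.3475e-7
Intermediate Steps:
J(F, S) = 2029 + 2326*F
1/(1602201 + J(-1367, 463)) = 1/(1602201 + (2029 + 2326*(-1367))) = 1/(1602201 + (2029 - 3179642)) = 1/(1602201 - 3177613) = 1/(-1575412) = -1/1575412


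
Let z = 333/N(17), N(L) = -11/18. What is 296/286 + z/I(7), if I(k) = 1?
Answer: -77774/143 ≈ -543.87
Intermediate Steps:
N(L) = -11/18 (N(L) = -11*1/18 = -11/18)
z = -5994/11 (z = 333/(-11/18) = 333*(-18/11) = -5994/11 ≈ -544.91)
296/286 + z/I(7) = 296/286 - 5994/11/1 = 296*(1/286) - 5994/11*1 = 148/143 - 5994/11 = -77774/143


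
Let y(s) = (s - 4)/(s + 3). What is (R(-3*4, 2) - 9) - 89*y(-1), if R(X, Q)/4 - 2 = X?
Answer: 347/2 ≈ 173.50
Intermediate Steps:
R(X, Q) = 8 + 4*X
y(s) = (-4 + s)/(3 + s)
(R(-3*4, 2) - 9) - 89*y(-1) = ((8 + 4*(-3*4)) - 9) - 89*(-4 - 1)/(3 - 1) = ((8 + 4*(-12)) - 9) - 89*(-5)/2 = ((8 - 48) - 9) - 89*(-5)/2 = (-40 - 9) - 89*(-5/2) = -49 + 445/2 = 347/2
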